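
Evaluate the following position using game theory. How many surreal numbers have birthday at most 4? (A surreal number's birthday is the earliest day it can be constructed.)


Day 0: {|} = 0 is born. Count = 1.
Day n: the number of surreal numbers born by day n is 2^(n+1) - 1.
By day 0: 2^1 - 1 = 1
By day 1: 2^2 - 1 = 3
By day 2: 2^3 - 1 = 7
By day 3: 2^4 - 1 = 15
By day 4: 2^5 - 1 = 31
By day 4: 31 surreal numbers.

31


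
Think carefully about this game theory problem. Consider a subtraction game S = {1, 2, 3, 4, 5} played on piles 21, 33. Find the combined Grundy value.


Subtraction set: {1, 2, 3, 4, 5}
For this subtraction set, G(n) = n mod 6 (period = max + 1 = 6).
Pile 1 (size 21): G(21) = 21 mod 6 = 3
Pile 2 (size 33): G(33) = 33 mod 6 = 3
Total Grundy value = XOR of all: 3 XOR 3 = 0

0


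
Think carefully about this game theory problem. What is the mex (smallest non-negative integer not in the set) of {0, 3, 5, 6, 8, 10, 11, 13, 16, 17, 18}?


Set = {0, 3, 5, 6, 8, 10, 11, 13, 16, 17, 18}
0 is in the set.
1 is NOT in the set. This is the mex.
mex = 1

1


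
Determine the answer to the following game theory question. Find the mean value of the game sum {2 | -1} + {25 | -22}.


G1 = {2 | -1}, G2 = {25 | -22}
Each is a switch {a | b} with numbers a > b; its mean value is (a + b)/2, and mean value is additive over game sums: m(G1 + G2) = m(G1) + m(G2).
Mean of G1 = (2 + (-1))/2 = 1/2 = 1/2
Mean of G2 = (25 + (-22))/2 = 3/2 = 3/2
Mean of G1 + G2 = 1/2 + 3/2 = 2

2


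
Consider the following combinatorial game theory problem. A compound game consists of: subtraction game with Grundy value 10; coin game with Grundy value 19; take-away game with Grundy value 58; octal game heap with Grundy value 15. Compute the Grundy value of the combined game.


By the Sprague-Grundy theorem, the Grundy value of a sum of games is the XOR of individual Grundy values.
subtraction game: Grundy value = 10. Running XOR: 0 XOR 10 = 10
coin game: Grundy value = 19. Running XOR: 10 XOR 19 = 25
take-away game: Grundy value = 58. Running XOR: 25 XOR 58 = 35
octal game heap: Grundy value = 15. Running XOR: 35 XOR 15 = 44
The combined Grundy value is 44.

44


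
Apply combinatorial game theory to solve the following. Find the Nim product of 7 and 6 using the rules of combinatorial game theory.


Nim multiplication is bilinear over XOR: (u XOR v) * w = (u*w) XOR (v*w).
So we split each operand into its bit components and XOR the pairwise Nim products.
7 = 1 + 2 + 4 (as XOR of powers of 2).
6 = 2 + 4 (as XOR of powers of 2).
Using the standard Nim-product table on single bits:
  2*2 = 3,   2*4 = 8,   2*8 = 12,
  4*4 = 6,   4*8 = 11,  8*8 = 13,
and  1*x = x (identity), k*l = l*k (commutative).
Pairwise Nim products:
  1 * 2 = 2
  1 * 4 = 4
  2 * 2 = 3
  2 * 4 = 8
  4 * 2 = 8
  4 * 4 = 6
XOR them: 2 XOR 4 XOR 3 XOR 8 XOR 8 XOR 6 = 3.
Result: 7 * 6 = 3 (in Nim).

3


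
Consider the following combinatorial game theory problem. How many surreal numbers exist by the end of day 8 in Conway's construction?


Day 0: {|} = 0 is born. Count = 1.
Day n: the number of surreal numbers born by day n is 2^(n+1) - 1.
By day 0: 2^1 - 1 = 1
By day 1: 2^2 - 1 = 3
By day 2: 2^3 - 1 = 7
By day 3: 2^4 - 1 = 15
By day 4: 2^5 - 1 = 31
By day 5: 2^6 - 1 = 63
By day 6: 2^7 - 1 = 127
By day 7: 2^8 - 1 = 255
By day 8: 2^9 - 1 = 511
By day 8: 511 surreal numbers.

511


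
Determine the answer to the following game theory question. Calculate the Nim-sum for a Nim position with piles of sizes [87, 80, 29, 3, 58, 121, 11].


We need the XOR (exclusive or) of all pile sizes.
After XOR-ing pile 1 (size 87): 0 XOR 87 = 87
After XOR-ing pile 2 (size 80): 87 XOR 80 = 7
After XOR-ing pile 3 (size 29): 7 XOR 29 = 26
After XOR-ing pile 4 (size 3): 26 XOR 3 = 25
After XOR-ing pile 5 (size 58): 25 XOR 58 = 35
After XOR-ing pile 6 (size 121): 35 XOR 121 = 90
After XOR-ing pile 7 (size 11): 90 XOR 11 = 81
The Nim-value of this position is 81.

81


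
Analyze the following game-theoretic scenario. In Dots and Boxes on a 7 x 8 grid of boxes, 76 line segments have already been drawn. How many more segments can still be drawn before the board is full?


Grid: 7 x 8 boxes, i.e. 8 rows and 9 columns of dots.
Horizontal edges: (rows + 1) * cols = 8 * 8 = 64
Vertical edges: rows * (cols + 1) = 7 * 9 = 63
Total edges: 64 + 63 = 127
Edges drawn: 76
Remaining: 127 - 76 = 51

51


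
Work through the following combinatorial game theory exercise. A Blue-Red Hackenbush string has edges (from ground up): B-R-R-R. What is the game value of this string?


Edges (from ground): B-R-R-R
By Berlekamp's sign-expansion rule, a Blue-Red Hackenbush stalk has the value of the surreal number whose sign sequence is the edge sequence with B -> + and R -> -.
Sign sequence: +---
Trace the sign expansion in the surreal number tree, starting from 0:
Edge 1: B (sign +) -> bounds (0, +inf), value = 1
Edge 2: R (sign -) -> bounds (0, 1), value = 1/2
Edge 3: R (sign -) -> bounds (0, 1/2), value = 1/4
Edge 4: R (sign -) -> bounds (0, 1/4), value = 1/8
Game value = 1/8

1/8


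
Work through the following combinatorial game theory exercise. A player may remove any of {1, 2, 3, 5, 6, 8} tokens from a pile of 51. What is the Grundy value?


The subtraction set is S = {1, 2, 3, 5, 6, 8}.
G(k) = mex{ G(k - s) : s in S, s <= k }. We compute iteratively: G(0) = 0.
G(1) = mex({0}) = 1
G(2) = mex({0, 1}) = 2
G(3) = mex({0, 1, 2}) = 3
G(4) = mex({1, 2, 3}) = 0
G(5) = mex({0, 2, 3}) = 1
G(6) = mex({0, 1, 3}) = 2
G(7) = mex({0, 1, 2}) = 3
G(8) = mex({0, 1, 2, 3}) = 4
G(9) = mex({0, 1, 2, 3, 4}) = 5
G(10) = mex({0, 1, 2, 3, 4, 5}) = 6
G(11) = mex({1, 2, 3, 4, 5, 6}) = 0
G(12) = mex({0, 2, 3, 5, 6}) = 1
G(13) = mex({0, 1, 3, 4, 6}) = 2
G(14) = mex({0, 1, 2, 4, 5}) = 3
G(15) = mex({1, 2, 3, 5, 6}) = 0
G(16) = mex({0, 2, 3, 4, 6}) = 1
G(17) = mex({0, 1, 3, 5}) = 2
G(18) = mex({0, 1, 2, 6}) = 3
Observe that G(11)..G(18) = 0, 1, 2, 3, 0, 1, 2, 3 repeats G(0)..G(7) = 0, 1, 2, 3, 0, 1, 2, 3.
For k >= max(S) = 8, G(k) is determined by the previous 8 values G(k-8)..G(k-1); a window of 8 consecutive values has recurred shifted by 11, so by induction G(k + 11) = G(k) for all k >= 0: the sequence is periodic from the start with period 11.
One period: G(0..10) = 0, 1, 2, 3, 0, 1, 2, 3, 4, 5, 6.
51 mod 11 = 7, so G(51) = G(7) = 3.

3


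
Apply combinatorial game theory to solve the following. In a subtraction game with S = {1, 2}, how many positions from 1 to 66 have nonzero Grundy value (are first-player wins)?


Subtraction set S = {1, 2}, so G(n) = n mod 3.
G(n) = 0 when n is a multiple of 3.
Multiples of 3 in [1, 66]: 22
N-positions (nonzero Grundy) = 66 - 22 = 44

44


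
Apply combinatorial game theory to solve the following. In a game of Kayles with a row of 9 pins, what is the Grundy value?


Kayles: a move removes 1 or 2 adjacent pins from a contiguous row.
Removing pins from a row of k leaves two independent rows (a, b) with a + b = k - 1 (one pin) or a + b = k - 2 (two pins); an end removal gives a = 0.
By Sprague-Grundy, G(k) = mex{ G(a) XOR G(b) } over all these splits. G(0) = 0.
G(1): splits (0,0):0^0=0 -> mex({0}) = 1
G(2): splits (0,1):0^1=1 (0,0):0^0=0 -> mex({0, 1}) = 2
G(3): splits (0,2):0^2=2 (1,1):1^1=0 (0,1):0^1=1 -> mex({0, 1, 2}) = 3
G(4): splits (0,3):0^3=3 (1,2):1^2=3 (0,2):0^2=2 (1,1):1^1=0 -> mex({0, 2, 3}) = 1
G(5): splits (0,4):0^1=1 (1,3):1^3=2 (2,2):2^2=0 (0,3):0^3=3 (1,2):1^2=3 -> mex({0, 1, 2, 3}) = 4
G(6) = mex({0, 1, 2, 4}) = 3
G(7) = mex({0, 1, 3, 4, 5}) = 2
G(8) = mex({0, 2, 3, 5, 6}) = 1
G(9) = mex({0, 1, 2, 3, 6, 7}) = 4
Therefore G(9) = 4.

4


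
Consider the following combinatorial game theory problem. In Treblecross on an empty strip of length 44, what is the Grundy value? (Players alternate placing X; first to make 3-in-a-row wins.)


Treblecross: place X on empty cells; 3-in-a-row wins.
Playing within two cells of an existing X lets the opponent win at once, so sensible play treats the cells i-2..i+2 around each X as dead. The player left with no safe cell loses, so this is a normal-play take-away game on strips of safe cells.
Placing X at cell i (0-indexed) of a strip of k safe cells leaves independent strips of sizes max(0, i-2) and max(0, k-i-3). Hence G(k) = mex{ G(max(0,i-2)) XOR G(max(0,k-i-3)) : 0 <= i < k }, with G(0) = 0.
G(1): splits (0,0):0^0=0 -> mex({0}) = 1
G(2): splits (0,0):0^0=0 -> mex({0}) = 1
G(3): splits (0,0):0^0=0 -> mex({0}) = 1
G(4): splits (0,1):0^1=1 (0,0):0^0=0 -> mex({0, 1}) = 2
G(5): splits (0,2):0^1=1 (0,1):0^1=1 (0,0):0^0=0 -> mex({0, 1}) = 2
G(6) = mex({1}) = 0
G(7) = mex({0, 1, 2}) = 3
G(8) = mex({0, 1, 2}) = 3
G(9) = mex({0, 2}) = 1
G(10) = mex({0, 2, 3}) = 1
G(11) = mex({0, 3}) = 1
G(12) = mex({1, 3}) = 0
G(13) = mex({0, 1, 2, 3}) = 4
G(14) = mex({0, 1, 2}) = 3
G(15) = mex({0, 1, 2}) = 3
G(16) = mex({0, 1, 2, 4}) = 3
G(17) = mex({0, 1, 3, 4}) = 2
G(18) = mex({0, 1, 3, 4}) = 2
G(19) = mex({0, 1, 3, 5}) = 2
G(20) = mex({0, 1, 2, 3, 5}) = 4
G(21) = mex({0, 1, 2, 3, 5}) = 4
G(22) = mex({1, 2, 6}) = 0
G(23) = mex({0, 1, 2, 3, 4, 6}) = 5
G(24) = mex({0, 1, 2, 3, 4}) = 5
G(25) = mex({0, 1, 3, 4, 7}) = 2
G(26) = mex({0, 1, 3, 4, 5, 7}) = 2
G(27) = mex({0, 1, 3, 5}) = 2
G(28) = mex({0, 1, 2, 5}) = 3
G(29) = mex({0, 1, 2, 4, 5, 6}) = 3
G(30) = mex({1, 2, 4, 6}) = 0
G(31) = mex({0, 1, 2, 3, 4, 6}) = 5
G(32) = mex({1, 2, 3, 4, 7}) = 0
G(33) = mex({0, 3, 7}) = 1
G(34) = mex({0, 2, 3, 5, 7}) = 1
G(35) = mex({0, 2, 3, 5, 6}) = 1
G(36) = mex({0, 1, 2, 5, 6}) = 3
G(37) = mex({0, 1, 2, 4, 5, 6}) = 3
G(38) = mex({0, 1, 2, 4}) = 3
G(39) = mex({0, 1, 2, 3, 4, 7}) = 5
G(40) = mex({0, 1, 2, 3, 4, 5, 7}) = 6
G(41) = mex({0, 1, 2, 3, 5, 7}) = 4
G(42) = mex({0, 1, 2, 3, 5, 6, 7}) = 4
G(43) = mex({0, 2, 3, 5, 6}) = 1
G(44) = mex({1, 2, 3, 4, 5, 6}) = 0
Therefore G(44) = 0.

0


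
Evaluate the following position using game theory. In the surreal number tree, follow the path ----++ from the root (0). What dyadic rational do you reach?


Sign expansion: ----++
Rule: track bounds (lo, hi), initially (-inf, +inf). On '+', the current value becomes lo and we move to the simplest number in (value, hi): value + 1 if hi = +inf, otherwise the midpoint (value + hi)/2. On '-', the current value becomes hi and we move to value - 1 if lo = -inf, otherwise the midpoint (lo + value)/2.
Start at 0.
Step 1: sign = -, move left. Bounds: (-inf, 0). Value = -1
Step 2: sign = -, move left. Bounds: (-inf, -1). Value = -2
Step 3: sign = -, move left. Bounds: (-inf, -2). Value = -3
Step 4: sign = -, move left. Bounds: (-inf, -3). Value = -4
Step 5: sign = +, move right. Bounds: (-4, -3). Value = -7/2
Step 6: sign = +, move right. Bounds: (-7/2, -3). Value = -13/4
The surreal number with sign expansion ----++ is -13/4.

-13/4


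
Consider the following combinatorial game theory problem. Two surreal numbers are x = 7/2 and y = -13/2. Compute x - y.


x = 7/2, y = -13/2
Converting to common denominator: 2
x = 7/2, y = -13/2
x - y = 7/2 - -13/2 = 10

10


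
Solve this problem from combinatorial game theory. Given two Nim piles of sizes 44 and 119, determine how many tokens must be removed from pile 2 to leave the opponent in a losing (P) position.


Piles: 44 and 119
Current XOR: 44 XOR 119 = 91 (non-zero, so this is an N-position).
To make the XOR zero, we need to find a move that balances the piles.
For pile 2 (size 119): target = 119 XOR 91 = 44
We reduce pile 2 from 119 to 44.
Tokens removed: 119 - 44 = 75
Verification: 44 XOR 44 = 0

75


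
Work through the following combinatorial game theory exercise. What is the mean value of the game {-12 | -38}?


Game = {-12 | -38}, a switch {a | b} with numbers a > b.
Its thermograph has left wall a - t and right wall b + t, which meet at t = (a - b)/2, where both equal (a + b)/2. So the mast (mean value) is at (a + b)/2.
Mean = (-12 + (-38))/2 = -50/2 = -25

-25


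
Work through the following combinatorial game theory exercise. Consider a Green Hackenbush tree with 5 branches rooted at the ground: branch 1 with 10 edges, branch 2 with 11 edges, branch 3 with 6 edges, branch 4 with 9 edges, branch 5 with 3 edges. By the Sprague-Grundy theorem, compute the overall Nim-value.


The tree has 5 branches from the ground vertex.
In Green Hackenbush, the Nim-value of a simple path of length k is k.
Branch 1: length 10, Nim-value = 10
Branch 2: length 11, Nim-value = 11
Branch 3: length 6, Nim-value = 6
Branch 4: length 9, Nim-value = 9
Branch 5: length 3, Nim-value = 3
Total Nim-value = XOR of all branch values:
0 XOR 10 = 10
10 XOR 11 = 1
1 XOR 6 = 7
7 XOR 9 = 14
14 XOR 3 = 13
Nim-value of the tree = 13

13


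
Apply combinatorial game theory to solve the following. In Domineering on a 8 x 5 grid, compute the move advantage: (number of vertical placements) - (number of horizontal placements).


Board is 8 x 5 (rows x cols).
Left (vertical) placements: (rows-1) * cols = 7 * 5 = 35
Right (horizontal) placements: rows * (cols-1) = 8 * 4 = 32
Advantage = Left - Right = 35 - 32 = 3

3


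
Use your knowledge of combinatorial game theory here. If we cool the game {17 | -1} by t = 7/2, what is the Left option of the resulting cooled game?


Original game: {17 | -1} (a switch {a | b} with a > b).
Cooling by t (for t below the temperature (a - b)/2 = 9) taxes each move by t: {a | b} cooled by t is {a - t | b + t}.
Cooling amount: t = 7/2
Cooled Left option: 17 - 7/2 = 27/2
Cooled Right option: -1 + 7/2 = 5/2
Cooled game: {27/2 | 5/2}
Left option = 27/2

27/2


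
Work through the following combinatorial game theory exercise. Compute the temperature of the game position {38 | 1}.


The game is {38 | 1}, a switch {a | b} with numbers a > b.
Cooling {a | b} by t gives {a - t | b + t}, which stops being hot when a - t = b + t, i.e. at t = (a - b)/2. So the temperature of a switch is (a - b)/2.
Temperature = (Left option - Right option) / 2
= (38 - (1)) / 2
= 37 / 2
= 37/2

37/2


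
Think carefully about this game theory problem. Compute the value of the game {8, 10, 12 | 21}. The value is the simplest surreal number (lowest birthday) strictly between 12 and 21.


Left options: {8, 10, 12}, max = 12
Right options: {21}, min = 21
All options are numbers and max(Left) < min(Right), so by the simplicity theorem the value is the simplest (earliest-born) number strictly between 12 and 21.
Integers 13 through 20 all lie strictly between 12 and 21.
Among integers, the simplest (lowest birthday = smallest |n|; 0 is born on day 0, +-n on day n) is 13.
No non-integer in the interval can be simpler: if x is a non-integer in the interval, then floor(x) or ceil(x) also lies in the interval (the interval contains an integer), and both are proper prefixes of x's sign expansion, i.e. born earlier. So the game value is 13.
Game value = 13

13


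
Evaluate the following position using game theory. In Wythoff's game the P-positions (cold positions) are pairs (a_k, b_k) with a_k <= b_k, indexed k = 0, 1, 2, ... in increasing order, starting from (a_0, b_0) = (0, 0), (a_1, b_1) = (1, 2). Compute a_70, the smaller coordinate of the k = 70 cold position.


By Wythoff's theorem, a_k = floor(k * phi) and b_k = floor(k * phi^2) = a_k + k, where phi = (1 + sqrt(5))/2 is the golden ratio.
phi = (1 + sqrt(5))/2 = 1.618034
k = 70
k * phi = 70 * 1.618034 = 113.262379
a_70 = floor(k * phi) = 113

113


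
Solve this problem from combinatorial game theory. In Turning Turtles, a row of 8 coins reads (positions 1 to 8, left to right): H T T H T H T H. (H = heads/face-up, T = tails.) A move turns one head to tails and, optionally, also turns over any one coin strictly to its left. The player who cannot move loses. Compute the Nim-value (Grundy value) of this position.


Coins: H T T H T H T H
Key fact: a single head at position k behaves exactly like a Nim heap of size k (turning it to T and optionally flipping a coin at j < k corresponds to moving the heap from k to j, or to 0), and heads combine as a disjunctive sum (two heads at the same place would cancel, matching j XOR j = 0). So the Nim-value is the XOR of the 1-indexed positions of the heads.
Face-up positions (1-indexed): [1, 4, 6, 8]
XOR 0 with 1: 0 XOR 1 = 1
XOR 1 with 4: 1 XOR 4 = 5
XOR 5 with 6: 5 XOR 6 = 3
XOR 3 with 8: 3 XOR 8 = 11
Nim-value = 11

11


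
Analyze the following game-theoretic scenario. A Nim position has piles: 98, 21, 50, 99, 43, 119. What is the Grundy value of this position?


We need the XOR (exclusive or) of all pile sizes.
After XOR-ing pile 1 (size 98): 0 XOR 98 = 98
After XOR-ing pile 2 (size 21): 98 XOR 21 = 119
After XOR-ing pile 3 (size 50): 119 XOR 50 = 69
After XOR-ing pile 4 (size 99): 69 XOR 99 = 38
After XOR-ing pile 5 (size 43): 38 XOR 43 = 13
After XOR-ing pile 6 (size 119): 13 XOR 119 = 122
The Nim-value of this position is 122.

122


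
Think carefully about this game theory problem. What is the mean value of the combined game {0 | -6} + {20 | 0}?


G1 = {0 | -6}, G2 = {20 | 0}
Each is a switch {a | b} with numbers a > b; its mean value is (a + b)/2, and mean value is additive over game sums: m(G1 + G2) = m(G1) + m(G2).
Mean of G1 = (0 + (-6))/2 = -6/2 = -3
Mean of G2 = (20 + (0))/2 = 20/2 = 10
Mean of G1 + G2 = -3 + 10 = 7

7


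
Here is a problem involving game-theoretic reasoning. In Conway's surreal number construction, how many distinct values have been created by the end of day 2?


Day 0: {|} = 0 is born. Count = 1.
Day n: the number of surreal numbers born by day n is 2^(n+1) - 1.
By day 0: 2^1 - 1 = 1
By day 1: 2^2 - 1 = 3
By day 2: 2^3 - 1 = 7
By day 2: 7 surreal numbers.

7


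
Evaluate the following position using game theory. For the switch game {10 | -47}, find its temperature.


The game is {10 | -47}, a switch {a | b} with numbers a > b.
Cooling {a | b} by t gives {a - t | b + t}, which stops being hot when a - t = b + t, i.e. at t = (a - b)/2. So the temperature of a switch is (a - b)/2.
Temperature = (Left option - Right option) / 2
= (10 - (-47)) / 2
= 57 / 2
= 57/2

57/2


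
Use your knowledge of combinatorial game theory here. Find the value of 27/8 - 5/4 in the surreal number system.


x = 27/8, y = 5/4
Converting to common denominator: 8
x = 27/8, y = 10/8
x - y = 27/8 - 5/4 = 17/8

17/8


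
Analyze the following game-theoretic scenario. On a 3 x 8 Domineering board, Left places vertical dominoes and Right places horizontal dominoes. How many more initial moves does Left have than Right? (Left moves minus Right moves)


Board is 3 x 8 (rows x cols).
Left (vertical) placements: (rows-1) * cols = 2 * 8 = 16
Right (horizontal) placements: rows * (cols-1) = 3 * 7 = 21
Advantage = Left - Right = 16 - 21 = -5

-5


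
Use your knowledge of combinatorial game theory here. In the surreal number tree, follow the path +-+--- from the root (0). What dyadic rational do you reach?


Sign expansion: +-+---
Rule: track bounds (lo, hi), initially (-inf, +inf). On '+', the current value becomes lo and we move to the simplest number in (value, hi): value + 1 if hi = +inf, otherwise the midpoint (value + hi)/2. On '-', the current value becomes hi and we move to value - 1 if lo = -inf, otherwise the midpoint (lo + value)/2.
Start at 0.
Step 1: sign = +, move right. Bounds: (0, +inf). Value = 1
Step 2: sign = -, move left. Bounds: (0, 1). Value = 1/2
Step 3: sign = +, move right. Bounds: (1/2, 1). Value = 3/4
Step 4: sign = -, move left. Bounds: (1/2, 3/4). Value = 5/8
Step 5: sign = -, move left. Bounds: (1/2, 5/8). Value = 9/16
Step 6: sign = -, move left. Bounds: (1/2, 9/16). Value = 17/32
The surreal number with sign expansion +-+--- is 17/32.

17/32


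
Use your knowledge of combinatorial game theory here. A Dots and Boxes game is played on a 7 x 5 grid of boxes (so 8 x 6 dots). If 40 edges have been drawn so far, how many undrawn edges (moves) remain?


Grid: 7 x 5 boxes, i.e. 8 rows and 6 columns of dots.
Horizontal edges: (rows + 1) * cols = 8 * 5 = 40
Vertical edges: rows * (cols + 1) = 7 * 6 = 42
Total edges: 40 + 42 = 82
Edges drawn: 40
Remaining: 82 - 40 = 42

42


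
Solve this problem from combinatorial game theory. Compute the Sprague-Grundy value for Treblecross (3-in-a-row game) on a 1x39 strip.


Treblecross: place X on empty cells; 3-in-a-row wins.
Playing within two cells of an existing X lets the opponent win at once, so sensible play treats the cells i-2..i+2 around each X as dead. The player left with no safe cell loses, so this is a normal-play take-away game on strips of safe cells.
Placing X at cell i (0-indexed) of a strip of k safe cells leaves independent strips of sizes max(0, i-2) and max(0, k-i-3). Hence G(k) = mex{ G(max(0,i-2)) XOR G(max(0,k-i-3)) : 0 <= i < k }, with G(0) = 0.
G(1): splits (0,0):0^0=0 -> mex({0}) = 1
G(2): splits (0,0):0^0=0 -> mex({0}) = 1
G(3): splits (0,0):0^0=0 -> mex({0}) = 1
G(4): splits (0,1):0^1=1 (0,0):0^0=0 -> mex({0, 1}) = 2
G(5): splits (0,2):0^1=1 (0,1):0^1=1 (0,0):0^0=0 -> mex({0, 1}) = 2
G(6) = mex({1}) = 0
G(7) = mex({0, 1, 2}) = 3
G(8) = mex({0, 1, 2}) = 3
G(9) = mex({0, 2}) = 1
G(10) = mex({0, 2, 3}) = 1
G(11) = mex({0, 3}) = 1
G(12) = mex({1, 3}) = 0
G(13) = mex({0, 1, 2, 3}) = 4
G(14) = mex({0, 1, 2}) = 3
G(15) = mex({0, 1, 2}) = 3
G(16) = mex({0, 1, 2, 4}) = 3
G(17) = mex({0, 1, 3, 4}) = 2
G(18) = mex({0, 1, 3, 4}) = 2
G(19) = mex({0, 1, 3, 5}) = 2
G(20) = mex({0, 1, 2, 3, 5}) = 4
G(21) = mex({0, 1, 2, 3, 5}) = 4
G(22) = mex({1, 2, 6}) = 0
G(23) = mex({0, 1, 2, 3, 4, 6}) = 5
G(24) = mex({0, 1, 2, 3, 4}) = 5
G(25) = mex({0, 1, 3, 4, 7}) = 2
G(26) = mex({0, 1, 3, 4, 5, 7}) = 2
G(27) = mex({0, 1, 3, 5}) = 2
G(28) = mex({0, 1, 2, 5}) = 3
G(29) = mex({0, 1, 2, 4, 5, 6}) = 3
G(30) = mex({1, 2, 4, 6}) = 0
G(31) = mex({0, 1, 2, 3, 4, 6}) = 5
G(32) = mex({1, 2, 3, 4, 7}) = 0
G(33) = mex({0, 3, 7}) = 1
G(34) = mex({0, 2, 3, 5, 7}) = 1
G(35) = mex({0, 2, 3, 5, 6}) = 1
G(36) = mex({0, 1, 2, 5, 6}) = 3
G(37) = mex({0, 1, 2, 4, 5, 6}) = 3
G(38) = mex({0, 1, 2, 4}) = 3
G(39) = mex({0, 1, 2, 3, 4, 7}) = 5
Therefore G(39) = 5.

5


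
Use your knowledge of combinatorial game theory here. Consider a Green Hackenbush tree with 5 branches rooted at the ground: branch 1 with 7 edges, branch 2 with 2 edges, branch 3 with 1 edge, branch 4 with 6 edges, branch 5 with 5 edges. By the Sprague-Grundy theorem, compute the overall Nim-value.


The tree has 5 branches from the ground vertex.
In Green Hackenbush, the Nim-value of a simple path of length k is k.
Branch 1: length 7, Nim-value = 7
Branch 2: length 2, Nim-value = 2
Branch 3: length 1, Nim-value = 1
Branch 4: length 6, Nim-value = 6
Branch 5: length 5, Nim-value = 5
Total Nim-value = XOR of all branch values:
0 XOR 7 = 7
7 XOR 2 = 5
5 XOR 1 = 4
4 XOR 6 = 2
2 XOR 5 = 7
Nim-value of the tree = 7

7


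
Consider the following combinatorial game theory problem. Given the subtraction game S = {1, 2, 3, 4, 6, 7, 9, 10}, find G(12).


The subtraction set is S = {1, 2, 3, 4, 6, 7, 9, 10}.
G(k) = mex{ G(k - s) : s in S, s <= k }. We compute iteratively: G(0) = 0.
G(1) = mex({0}) = 1
G(2) = mex({0, 1}) = 2
G(3) = mex({0, 1, 2}) = 3
G(4) = mex({0, 1, 2, 3}) = 4
G(5) = mex({1, 2, 3, 4}) = 0
G(6) = mex({0, 2, 3, 4}) = 1
G(7) = mex({0, 1, 3, 4}) = 2
G(8) = mex({0, 1, 2, 4}) = 3
G(9) = mex({0, 1, 2, 3}) = 4
G(10) = mex({0, 1, 2, 3, 4}) = 5
G(11) = mex({0, 1, 2, 3, 4, 5}) = 6
G(12) = mex({0, 1, 2, 3, 4, 5, 6}) = 7
Therefore G(12) = 7.

7


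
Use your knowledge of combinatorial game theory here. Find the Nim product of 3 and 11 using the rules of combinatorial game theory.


Nim multiplication is bilinear over XOR: (u XOR v) * w = (u*w) XOR (v*w).
So we split each operand into its bit components and XOR the pairwise Nim products.
3 = 1 + 2 (as XOR of powers of 2).
11 = 1 + 2 + 8 (as XOR of powers of 2).
Using the standard Nim-product table on single bits:
  2*2 = 3,   2*4 = 8,   2*8 = 12,
  4*4 = 6,   4*8 = 11,  8*8 = 13,
and  1*x = x (identity), k*l = l*k (commutative).
Pairwise Nim products:
  1 * 1 = 1
  1 * 2 = 2
  1 * 8 = 8
  2 * 1 = 2
  2 * 2 = 3
  2 * 8 = 12
XOR them: 1 XOR 2 XOR 8 XOR 2 XOR 3 XOR 12 = 6.
Result: 3 * 11 = 6 (in Nim).

6


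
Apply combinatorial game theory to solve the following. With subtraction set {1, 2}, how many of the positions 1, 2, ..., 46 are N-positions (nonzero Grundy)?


Subtraction set S = {1, 2}, so G(n) = n mod 3.
G(n) = 0 when n is a multiple of 3.
Multiples of 3 in [1, 46]: 15
N-positions (nonzero Grundy) = 46 - 15 = 31

31


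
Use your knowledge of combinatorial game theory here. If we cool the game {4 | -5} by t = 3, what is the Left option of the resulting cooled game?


Original game: {4 | -5} (a switch {a | b} with a > b).
Cooling by t (for t below the temperature (a - b)/2 = 9/2) taxes each move by t: {a | b} cooled by t is {a - t | b + t}.
Cooling amount: t = 3
Cooled Left option: 4 - 3 = 1
Cooled Right option: -5 + 3 = -2
Cooled game: {1 | -2}
Left option = 1

1


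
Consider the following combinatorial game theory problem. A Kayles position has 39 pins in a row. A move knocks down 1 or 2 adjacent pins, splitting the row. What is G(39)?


Kayles: a move removes 1 or 2 adjacent pins from a contiguous row.
Removing pins from a row of k leaves two independent rows (a, b) with a + b = k - 1 (one pin) or a + b = k - 2 (two pins); an end removal gives a = 0.
By Sprague-Grundy, G(k) = mex{ G(a) XOR G(b) } over all these splits. G(0) = 0.
G(1): splits (0,0):0^0=0 -> mex({0}) = 1
G(2): splits (0,1):0^1=1 (0,0):0^0=0 -> mex({0, 1}) = 2
G(3): splits (0,2):0^2=2 (1,1):1^1=0 (0,1):0^1=1 -> mex({0, 1, 2}) = 3
G(4): splits (0,3):0^3=3 (1,2):1^2=3 (0,2):0^2=2 (1,1):1^1=0 -> mex({0, 2, 3}) = 1
G(5): splits (0,4):0^1=1 (1,3):1^3=2 (2,2):2^2=0 (0,3):0^3=3 (1,2):1^2=3 -> mex({0, 1, 2, 3}) = 4
G(6) = mex({0, 1, 2, 4}) = 3
G(7) = mex({0, 1, 3, 4, 5}) = 2
G(8) = mex({0, 2, 3, 5, 6}) = 1
G(9) = mex({0, 1, 2, 3, 6, 7}) = 4
G(10) = mex({0, 1, 3, 4, 5, 7}) = 2
G(11) = mex({0, 1, 2, 3, 4, 5}) = 6
G(12) = mex({0, 1, 2, 3, 5, 6, 7}) = 4
G(13) = mex({0, 2, 3, 4, 6, 7}) = 1
G(14) = mex({0, 1, 4, 5, 6, 7}) = 2
G(15) = mex({0, 1, 2, 3, 4, 5, 6}) = 7
G(16) = mex({0, 2, 3, 5, 6, 7}) = 1
G(17) = mex({0, 1, 2, 3, 5, 6, 7}) = 4
G(18) = mex({0, 1, 2, 4, 5, 6}) = 3
G(19) = mex({0, 1, 3, 4, 5, 7}) = 2
G(20) = mex({0, 2, 3, 4, 5, 6, 7}) = 1
G(21) = mex({0, 1, 2, 3, 5, 6, 7}) = 4
G(22) = mex({0, 1, 2, 3, 4, 5, 7}) = 6
G(23) = mex({0, 1, 2, 3, 4, 5, 6}) = 7
G(24) = mex({0, 1, 2, 3, 5, 6, 7}) = 4
G(25) = mex({0, 2, 3, 4, 6, 7}) = 1
G(26) = mex({0, 1, 3, 4, 5, 6, 7}) = 2
G(27) = mex({0, 1, 2, 3, 4, 5, 6, 7}) = 8
G(28) = mex({0, 1, 2, 3, 4, 6, 7, 8}) = 5
G(29) = mex({0, 1, 2, 3, 5, 6, 7, 8, 9}) = 4
G(30) = mex({0, 1, 2, 3, 4, 5, 6, 9, 10}) = 7
G(31) = mex({0, 1, 3, 4, 5, 7, 10, 11}) = 2
G(32) = mex({0, 2, 3, 4, 5, 6, 7, 9, 11}) = 1
G(33) = mex({0, 1, 2, 3, 4, 5, 6, 7, 9, 12}) = 8
G(34) = mex({0, 1, 2, 3, 4, 5, 7, 8, 11, 12}) = 6
G(35) = mex({0, 1, 2, 3, 4, 5, 6, 8, 9, 10, 11}) = 7
G(36) = mex({0, 1, 2, 3, 5, 6, 7, 9, 10}) = 4
G(37) = mex({0, 2, 3, 4, 6, 7, 9, 10, 11, 12}) = 1
G(38) = mex({0, 1, 3, 4, 5, 6, 7, 9, 10, 11, 12}) = 2
G(39) = mex({0, 1, 2, 4, 5, 6, 7, 9, 10, 12, 14}) = 3
Therefore G(39) = 3.

3


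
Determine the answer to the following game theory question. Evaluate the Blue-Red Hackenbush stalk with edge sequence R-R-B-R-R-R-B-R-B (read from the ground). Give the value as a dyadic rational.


Edges (from ground): R-R-B-R-R-R-B-R-B
By Berlekamp's sign-expansion rule, a Blue-Red Hackenbush stalk has the value of the surreal number whose sign sequence is the edge sequence with B -> + and R -> -.
Sign sequence: --+---+-+
Trace the sign expansion in the surreal number tree, starting from 0:
Edge 1: R (sign -) -> bounds (-inf, 0), value = -1
Edge 2: R (sign -) -> bounds (-inf, -1), value = -2
Edge 3: B (sign +) -> bounds (-2, -1), value = -3/2
Edge 4: R (sign -) -> bounds (-2, -3/2), value = -7/4
Edge 5: R (sign -) -> bounds (-2, -7/4), value = -15/8
Edge 6: R (sign -) -> bounds (-2, -15/8), value = -31/16
Edge 7: B (sign +) -> bounds (-31/16, -15/8), value = -61/32
Edge 8: R (sign -) -> bounds (-31/16, -61/32), value = -123/64
Edge 9: B (sign +) -> bounds (-123/64, -61/32), value = -245/128
Game value = -245/128

-245/128


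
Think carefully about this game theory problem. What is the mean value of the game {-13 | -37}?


Game = {-13 | -37}, a switch {a | b} with numbers a > b.
Its thermograph has left wall a - t and right wall b + t, which meet at t = (a - b)/2, where both equal (a + b)/2. So the mast (mean value) is at (a + b)/2.
Mean = (-13 + (-37))/2 = -50/2 = -25

-25


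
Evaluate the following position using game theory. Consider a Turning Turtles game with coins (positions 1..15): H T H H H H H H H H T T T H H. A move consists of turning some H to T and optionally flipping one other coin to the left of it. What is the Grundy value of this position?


Coins: H T H H H H H H H H T T T H H
Key fact: a single head at position k behaves exactly like a Nim heap of size k (turning it to T and optionally flipping a coin at j < k corresponds to moving the heap from k to j, or to 0), and heads combine as a disjunctive sum (two heads at the same place would cancel, matching j XOR j = 0). So the Nim-value is the XOR of the 1-indexed positions of the heads.
Face-up positions (1-indexed): [1, 3, 4, 5, 6, 7, 8, 9, 10, 14, 15]
XOR 0 with 1: 0 XOR 1 = 1
XOR 1 with 3: 1 XOR 3 = 2
XOR 2 with 4: 2 XOR 4 = 6
XOR 6 with 5: 6 XOR 5 = 3
XOR 3 with 6: 3 XOR 6 = 5
XOR 5 with 7: 5 XOR 7 = 2
XOR 2 with 8: 2 XOR 8 = 10
XOR 10 with 9: 10 XOR 9 = 3
XOR 3 with 10: 3 XOR 10 = 9
XOR 9 with 14: 9 XOR 14 = 7
XOR 7 with 15: 7 XOR 15 = 8
Nim-value = 8

8


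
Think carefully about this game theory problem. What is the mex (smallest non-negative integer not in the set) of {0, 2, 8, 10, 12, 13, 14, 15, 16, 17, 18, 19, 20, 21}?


Set = {0, 2, 8, 10, 12, 13, 14, 15, 16, 17, 18, 19, 20, 21}
0 is in the set.
1 is NOT in the set. This is the mex.
mex = 1

1


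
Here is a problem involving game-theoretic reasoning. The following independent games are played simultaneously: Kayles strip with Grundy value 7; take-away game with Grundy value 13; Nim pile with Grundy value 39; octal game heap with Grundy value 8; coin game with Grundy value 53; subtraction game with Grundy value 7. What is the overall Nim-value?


By the Sprague-Grundy theorem, the Grundy value of a sum of games is the XOR of individual Grundy values.
Kayles strip: Grundy value = 7. Running XOR: 0 XOR 7 = 7
take-away game: Grundy value = 13. Running XOR: 7 XOR 13 = 10
Nim pile: Grundy value = 39. Running XOR: 10 XOR 39 = 45
octal game heap: Grundy value = 8. Running XOR: 45 XOR 8 = 37
coin game: Grundy value = 53. Running XOR: 37 XOR 53 = 16
subtraction game: Grundy value = 7. Running XOR: 16 XOR 7 = 23
The combined Grundy value is 23.

23


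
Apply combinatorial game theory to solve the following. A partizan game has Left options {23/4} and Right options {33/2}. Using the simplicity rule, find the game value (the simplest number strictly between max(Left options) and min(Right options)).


Left options: {23/4}, max = 23/4
Right options: {33/2}, min = 33/2
All options are numbers and max(Left) < min(Right), so by the simplicity theorem the value is the simplest (earliest-born) number strictly between 23/4 and 33/2.
Integers 6 through 16 all lie strictly between 23/4 and 33/2.
Among integers, the simplest (lowest birthday = smallest |n|; 0 is born on day 0, +-n on day n) is 6.
No non-integer in the interval can be simpler: if x is a non-integer in the interval, then floor(x) or ceil(x) also lies in the interval (the interval contains an integer), and both are proper prefixes of x's sign expansion, i.e. born earlier. So the game value is 6.
Game value = 6

6


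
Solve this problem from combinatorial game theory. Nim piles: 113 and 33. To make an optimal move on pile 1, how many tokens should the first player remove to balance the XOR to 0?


Piles: 113 and 33
Current XOR: 113 XOR 33 = 80 (non-zero, so this is an N-position).
To make the XOR zero, we need to find a move that balances the piles.
For pile 1 (size 113): target = 113 XOR 80 = 33
We reduce pile 1 from 113 to 33.
Tokens removed: 113 - 33 = 80
Verification: 33 XOR 33 = 0

80


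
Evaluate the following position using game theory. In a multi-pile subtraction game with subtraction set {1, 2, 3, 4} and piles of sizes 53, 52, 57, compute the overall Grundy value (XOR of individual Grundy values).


Subtraction set: {1, 2, 3, 4}
For this subtraction set, G(n) = n mod 5 (period = max + 1 = 5).
Pile 1 (size 53): G(53) = 53 mod 5 = 3
Pile 2 (size 52): G(52) = 52 mod 5 = 2
Pile 3 (size 57): G(57) = 57 mod 5 = 2
Total Grundy value = XOR of all: 3 XOR 2 XOR 2 = 3

3


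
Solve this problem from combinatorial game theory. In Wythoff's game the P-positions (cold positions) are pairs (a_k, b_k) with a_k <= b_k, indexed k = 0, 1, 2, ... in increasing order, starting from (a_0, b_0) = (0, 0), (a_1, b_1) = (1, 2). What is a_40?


By Wythoff's theorem, a_k = floor(k * phi) and b_k = floor(k * phi^2) = a_k + k, where phi = (1 + sqrt(5))/2 is the golden ratio.
phi = (1 + sqrt(5))/2 = 1.618034
k = 40
k * phi = 40 * 1.618034 = 64.721360
a_40 = floor(k * phi) = 64

64


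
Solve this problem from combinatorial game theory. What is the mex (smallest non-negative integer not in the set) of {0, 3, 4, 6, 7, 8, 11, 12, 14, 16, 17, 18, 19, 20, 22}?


Set = {0, 3, 4, 6, 7, 8, 11, 12, 14, 16, 17, 18, 19, 20, 22}
0 is in the set.
1 is NOT in the set. This is the mex.
mex = 1

1


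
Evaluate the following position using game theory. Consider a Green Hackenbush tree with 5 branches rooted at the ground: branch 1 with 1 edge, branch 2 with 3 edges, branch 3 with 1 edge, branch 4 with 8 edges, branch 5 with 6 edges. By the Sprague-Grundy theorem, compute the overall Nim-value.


The tree has 5 branches from the ground vertex.
In Green Hackenbush, the Nim-value of a simple path of length k is k.
Branch 1: length 1, Nim-value = 1
Branch 2: length 3, Nim-value = 3
Branch 3: length 1, Nim-value = 1
Branch 4: length 8, Nim-value = 8
Branch 5: length 6, Nim-value = 6
Total Nim-value = XOR of all branch values:
0 XOR 1 = 1
1 XOR 3 = 2
2 XOR 1 = 3
3 XOR 8 = 11
11 XOR 6 = 13
Nim-value of the tree = 13

13


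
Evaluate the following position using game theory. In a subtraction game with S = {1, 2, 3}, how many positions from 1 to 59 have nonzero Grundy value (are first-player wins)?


Subtraction set S = {1, 2, 3}, so G(n) = n mod 4.
G(n) = 0 when n is a multiple of 4.
Multiples of 4 in [1, 59]: 14
N-positions (nonzero Grundy) = 59 - 14 = 45

45


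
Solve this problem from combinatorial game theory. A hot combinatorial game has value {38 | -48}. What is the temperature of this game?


The game is {38 | -48}, a switch {a | b} with numbers a > b.
Cooling {a | b} by t gives {a - t | b + t}, which stops being hot when a - t = b + t, i.e. at t = (a - b)/2. So the temperature of a switch is (a - b)/2.
Temperature = (Left option - Right option) / 2
= (38 - (-48)) / 2
= 86 / 2
= 43

43


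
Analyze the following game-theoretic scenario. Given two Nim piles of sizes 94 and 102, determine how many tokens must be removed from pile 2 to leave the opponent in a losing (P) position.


Piles: 94 and 102
Current XOR: 94 XOR 102 = 56 (non-zero, so this is an N-position).
To make the XOR zero, we need to find a move that balances the piles.
For pile 2 (size 102): target = 102 XOR 56 = 94
We reduce pile 2 from 102 to 94.
Tokens removed: 102 - 94 = 8
Verification: 94 XOR 94 = 0

8


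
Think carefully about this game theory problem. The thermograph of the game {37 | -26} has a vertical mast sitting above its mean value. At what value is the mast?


Game = {37 | -26}, a switch {a | b} with numbers a > b.
Its thermograph has left wall a - t and right wall b + t, which meet at t = (a - b)/2, where both equal (a + b)/2. So the mast (mean value) is at (a + b)/2.
Mean = (37 + (-26))/2 = 11/2 = 11/2

11/2


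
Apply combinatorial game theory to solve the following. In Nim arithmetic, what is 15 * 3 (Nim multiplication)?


Nim multiplication is bilinear over XOR: (u XOR v) * w = (u*w) XOR (v*w).
So we split each operand into its bit components and XOR the pairwise Nim products.
15 = 1 + 2 + 4 + 8 (as XOR of powers of 2).
3 = 1 + 2 (as XOR of powers of 2).
Using the standard Nim-product table on single bits:
  2*2 = 3,   2*4 = 8,   2*8 = 12,
  4*4 = 6,   4*8 = 11,  8*8 = 13,
and  1*x = x (identity), k*l = l*k (commutative).
Pairwise Nim products:
  1 * 1 = 1
  1 * 2 = 2
  2 * 1 = 2
  2 * 2 = 3
  4 * 1 = 4
  4 * 2 = 8
  8 * 1 = 8
  8 * 2 = 12
XOR them: 1 XOR 2 XOR 2 XOR 3 XOR 4 XOR 8 XOR 8 XOR 12 = 10.
Result: 15 * 3 = 10 (in Nim).

10


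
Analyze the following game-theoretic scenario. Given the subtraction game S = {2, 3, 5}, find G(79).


The subtraction set is S = {2, 3, 5}.
G(k) = mex{ G(k - s) : s in S, s <= k }. We compute iteratively: G(0) = 0.
G(1) = mex({}) = 0
G(2) = mex({0}) = 1
G(3) = mex({0}) = 1
G(4) = mex({0, 1}) = 2
G(5) = mex({0, 1}) = 2
G(6) = mex({0, 1, 2}) = 3
G(7) = mex({1, 2}) = 0
G(8) = mex({1, 2, 3}) = 0
G(9) = mex({0, 2, 3}) = 1
G(10) = mex({0, 2}) = 1
G(11) = mex({0, 1, 3}) = 2
Observe that G(7)..G(11) = 0, 0, 1, 1, 2 repeats G(0)..G(4) = 0, 0, 1, 1, 2.
For k >= max(S) = 5, G(k) is determined by the previous 5 values G(k-5)..G(k-1); a window of 5 consecutive values has recurred shifted by 7, so by induction G(k + 7) = G(k) for all k >= 0: the sequence is periodic from the start with period 7.
One period: G(0..6) = 0, 0, 1, 1, 2, 2, 3.
79 mod 7 = 2, so G(79) = G(2) = 1.

1


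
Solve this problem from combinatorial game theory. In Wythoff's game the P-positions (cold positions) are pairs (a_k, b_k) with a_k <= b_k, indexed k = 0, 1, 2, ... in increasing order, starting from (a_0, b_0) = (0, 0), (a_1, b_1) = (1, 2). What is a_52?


By Wythoff's theorem, a_k = floor(k * phi) and b_k = floor(k * phi^2) = a_k + k, where phi = (1 + sqrt(5))/2 is the golden ratio.
phi = (1 + sqrt(5))/2 = 1.618034
k = 52
k * phi = 52 * 1.618034 = 84.137767
a_52 = floor(k * phi) = 84

84


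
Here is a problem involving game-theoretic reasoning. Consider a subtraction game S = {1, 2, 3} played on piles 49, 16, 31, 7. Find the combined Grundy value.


Subtraction set: {1, 2, 3}
For this subtraction set, G(n) = n mod 4 (period = max + 1 = 4).
Pile 1 (size 49): G(49) = 49 mod 4 = 1
Pile 2 (size 16): G(16) = 16 mod 4 = 0
Pile 3 (size 31): G(31) = 31 mod 4 = 3
Pile 4 (size 7): G(7) = 7 mod 4 = 3
Total Grundy value = XOR of all: 1 XOR 0 XOR 3 XOR 3 = 1

1


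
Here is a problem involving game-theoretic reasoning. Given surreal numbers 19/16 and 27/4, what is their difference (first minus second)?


x = 19/16, y = 27/4
Converting to common denominator: 16
x = 19/16, y = 108/16
x - y = 19/16 - 27/4 = -89/16

-89/16


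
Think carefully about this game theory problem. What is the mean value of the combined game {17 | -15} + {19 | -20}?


G1 = {17 | -15}, G2 = {19 | -20}
Each is a switch {a | b} with numbers a > b; its mean value is (a + b)/2, and mean value is additive over game sums: m(G1 + G2) = m(G1) + m(G2).
Mean of G1 = (17 + (-15))/2 = 2/2 = 1
Mean of G2 = (19 + (-20))/2 = -1/2 = -1/2
Mean of G1 + G2 = 1 + -1/2 = 1/2

1/2


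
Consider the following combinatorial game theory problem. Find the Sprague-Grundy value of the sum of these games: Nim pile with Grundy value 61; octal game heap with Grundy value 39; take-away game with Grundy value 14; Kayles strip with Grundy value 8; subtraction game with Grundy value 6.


By the Sprague-Grundy theorem, the Grundy value of a sum of games is the XOR of individual Grundy values.
Nim pile: Grundy value = 61. Running XOR: 0 XOR 61 = 61
octal game heap: Grundy value = 39. Running XOR: 61 XOR 39 = 26
take-away game: Grundy value = 14. Running XOR: 26 XOR 14 = 20
Kayles strip: Grundy value = 8. Running XOR: 20 XOR 8 = 28
subtraction game: Grundy value = 6. Running XOR: 28 XOR 6 = 26
The combined Grundy value is 26.

26


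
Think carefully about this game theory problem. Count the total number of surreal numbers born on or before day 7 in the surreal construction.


Day 0: {|} = 0 is born. Count = 1.
Day n: the number of surreal numbers born by day n is 2^(n+1) - 1.
By day 0: 2^1 - 1 = 1
By day 1: 2^2 - 1 = 3
By day 2: 2^3 - 1 = 7
By day 3: 2^4 - 1 = 15
By day 4: 2^5 - 1 = 31
By day 5: 2^6 - 1 = 63
By day 6: 2^7 - 1 = 127
By day 7: 2^8 - 1 = 255
By day 7: 255 surreal numbers.

255
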